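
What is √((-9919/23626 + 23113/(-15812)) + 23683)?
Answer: √206555249879780509285/93393578 ≈ 153.89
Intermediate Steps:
√((-9919/23626 + 23113/(-15812)) + 23683) = √((-9919*1/23626 + 23113*(-1/15812)) + 23683) = √((-9919/23626 - 23113/15812) + 23683) = √(-351453483/186787156 + 23683) = √(4423328762065/186787156) = √206555249879780509285/93393578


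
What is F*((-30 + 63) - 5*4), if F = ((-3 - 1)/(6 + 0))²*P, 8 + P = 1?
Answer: -364/9 ≈ -40.444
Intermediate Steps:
P = -7 (P = -8 + 1 = -7)
F = -28/9 (F = ((-3 - 1)/(6 + 0))²*(-7) = (-4/6)²*(-7) = (-4*⅙)²*(-7) = (-⅔)²*(-7) = (4/9)*(-7) = -28/9 ≈ -3.1111)
F*((-30 + 63) - 5*4) = -28*((-30 + 63) - 5*4)/9 = -28*(33 - 20)/9 = -28/9*13 = -364/9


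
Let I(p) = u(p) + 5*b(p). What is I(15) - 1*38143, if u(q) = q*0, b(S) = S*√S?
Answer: -38143 + 75*√15 ≈ -37853.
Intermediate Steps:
b(S) = S^(3/2)
u(q) = 0
I(p) = 5*p^(3/2) (I(p) = 0 + 5*p^(3/2) = 5*p^(3/2))
I(15) - 1*38143 = 5*15^(3/2) - 1*38143 = 5*(15*√15) - 38143 = 75*√15 - 38143 = -38143 + 75*√15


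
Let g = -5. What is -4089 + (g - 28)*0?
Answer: -4089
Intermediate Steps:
-4089 + (g - 28)*0 = -4089 + (-5 - 28)*0 = -4089 - 33*0 = -4089 + 0 = -4089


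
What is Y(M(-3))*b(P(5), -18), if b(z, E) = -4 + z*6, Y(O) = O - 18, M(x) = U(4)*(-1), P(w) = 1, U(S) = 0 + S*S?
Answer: -68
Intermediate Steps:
U(S) = S² (U(S) = 0 + S² = S²)
M(x) = -16 (M(x) = 4²*(-1) = 16*(-1) = -16)
Y(O) = -18 + O
b(z, E) = -4 + 6*z
Y(M(-3))*b(P(5), -18) = (-18 - 16)*(-4 + 6*1) = -34*(-4 + 6) = -34*2 = -68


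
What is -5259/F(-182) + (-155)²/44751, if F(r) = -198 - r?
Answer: 235729909/716016 ≈ 329.22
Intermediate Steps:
-5259/F(-182) + (-155)²/44751 = -5259/(-198 - 1*(-182)) + (-155)²/44751 = -5259/(-198 + 182) + 24025*(1/44751) = -5259/(-16) + 24025/44751 = -5259*(-1/16) + 24025/44751 = 5259/16 + 24025/44751 = 235729909/716016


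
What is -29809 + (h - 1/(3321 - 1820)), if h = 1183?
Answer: -42967627/1501 ≈ -28626.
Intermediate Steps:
-29809 + (h - 1/(3321 - 1820)) = -29809 + (1183 - 1/(3321 - 1820)) = -29809 + (1183 - 1/1501) = -29809 + 1775682/1501 = -42967627/1501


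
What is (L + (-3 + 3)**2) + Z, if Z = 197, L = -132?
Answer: 65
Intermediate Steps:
(L + (-3 + 3)**2) + Z = (-132 + (-3 + 3)**2) + 197 = (-132 + 0**2) + 197 = (-132 + 0) + 197 = -132 + 197 = 65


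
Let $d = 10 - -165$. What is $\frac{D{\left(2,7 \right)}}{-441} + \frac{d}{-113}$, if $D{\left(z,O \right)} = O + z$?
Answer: $- \frac{8688}{5537} \approx -1.5691$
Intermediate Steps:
$d = 175$ ($d = 10 + 165 = 175$)
$\frac{D{\left(2,7 \right)}}{-441} + \frac{d}{-113} = \frac{7 + 2}{-441} + \frac{175}{-113} = 9 \left(- \frac{1}{441}\right) + 175 \left(- \frac{1}{113}\right) = - \frac{1}{49} - \frac{175}{113} = - \frac{8688}{5537}$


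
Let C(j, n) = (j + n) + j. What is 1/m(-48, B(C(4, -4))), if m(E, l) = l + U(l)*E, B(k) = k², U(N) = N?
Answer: -1/752 ≈ -0.0013298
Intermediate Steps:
C(j, n) = n + 2*j
m(E, l) = l + E*l (m(E, l) = l + l*E = l + E*l)
1/m(-48, B(C(4, -4))) = 1/((-4 + 2*4)²*(1 - 48)) = 1/((-4 + 8)²*(-47)) = 1/(4²*(-47)) = 1/(16*(-47)) = 1/(-752) = -1/752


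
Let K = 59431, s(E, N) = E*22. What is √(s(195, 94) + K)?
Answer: √63721 ≈ 252.43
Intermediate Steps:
s(E, N) = 22*E
√(s(195, 94) + K) = √(22*195 + 59431) = √(4290 + 59431) = √63721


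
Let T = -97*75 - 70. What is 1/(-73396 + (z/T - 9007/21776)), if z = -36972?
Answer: -12303440/902966440251 ≈ -1.3626e-5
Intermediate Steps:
T = -7345 (T = -7275 - 70 = -7345)
1/(-73396 + (z/T - 9007/21776)) = 1/(-73396 + (-36972/(-7345) - 9007/21776)) = 1/(-73396 + (-36972*(-1/7345) - 9007*1/21776)) = 1/(-73396 + (2844/565 - 9007/21776)) = 1/(-73396 + 56841989/12303440) = 1/(-902966440251/12303440) = -12303440/902966440251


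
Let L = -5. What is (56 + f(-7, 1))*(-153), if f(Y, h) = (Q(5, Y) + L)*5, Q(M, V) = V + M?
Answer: -3213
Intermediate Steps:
Q(M, V) = M + V
f(Y, h) = 5*Y (f(Y, h) = ((5 + Y) - 5)*5 = Y*5 = 5*Y)
(56 + f(-7, 1))*(-153) = (56 + 5*(-7))*(-153) = (56 - 35)*(-153) = 21*(-153) = -3213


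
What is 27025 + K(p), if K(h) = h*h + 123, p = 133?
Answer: 44837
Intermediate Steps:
K(h) = 123 + h² (K(h) = h² + 123 = 123 + h²)
27025 + K(p) = 27025 + (123 + 133²) = 27025 + (123 + 17689) = 27025 + 17812 = 44837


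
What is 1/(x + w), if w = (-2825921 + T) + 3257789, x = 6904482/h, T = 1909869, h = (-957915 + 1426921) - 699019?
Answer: 76671/179541016033 ≈ 4.2704e-7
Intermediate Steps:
h = -230013 (h = 469006 - 699019 = -230013)
x = -2301494/76671 (x = 6904482/(-230013) = 6904482*(-1/230013) = -2301494/76671 ≈ -30.018)
w = 2341737 (w = (-2825921 + 1909869) + 3257789 = -916052 + 3257789 = 2341737)
1/(x + w) = 1/(-2301494/76671 + 2341737) = 1/(179541016033/76671) = 76671/179541016033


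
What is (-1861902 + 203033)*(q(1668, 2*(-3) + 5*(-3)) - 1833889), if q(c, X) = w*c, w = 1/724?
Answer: 550634179940548/181 ≈ 3.0422e+12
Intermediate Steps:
w = 1/724 ≈ 0.0013812
q(c, X) = c/724
(-1861902 + 203033)*(q(1668, 2*(-3) + 5*(-3)) - 1833889) = (-1861902 + 203033)*((1/724)*1668 - 1833889) = -1658869*(417/181 - 1833889) = -1658869*(-331933492/181) = 550634179940548/181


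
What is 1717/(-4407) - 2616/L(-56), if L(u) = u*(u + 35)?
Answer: -564496/215943 ≈ -2.6141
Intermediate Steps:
L(u) = u*(35 + u)
1717/(-4407) - 2616/L(-56) = 1717/(-4407) - 2616*(-1/(56*(35 - 56))) = 1717*(-1/4407) - 2616/((-56*(-21))) = -1717/4407 - 2616/1176 = -1717/4407 - 2616*1/1176 = -1717/4407 - 109/49 = -564496/215943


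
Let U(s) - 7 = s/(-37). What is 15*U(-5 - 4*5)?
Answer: 4260/37 ≈ 115.14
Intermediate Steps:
U(s) = 7 - s/37 (U(s) = 7 + s/(-37) = 7 + s*(-1/37) = 7 - s/37)
15*U(-5 - 4*5) = 15*(7 - (-5 - 4*5)/37) = 15*(7 - (-5 - 20)/37) = 15*(7 - 1/37*(-25)) = 15*(7 + 25/37) = 15*(284/37) = 4260/37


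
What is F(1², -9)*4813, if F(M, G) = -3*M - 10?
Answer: -62569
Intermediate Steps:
F(M, G) = -10 - 3*M
F(1², -9)*4813 = (-10 - 3*1²)*4813 = (-10 - 3*1)*4813 = (-10 - 3)*4813 = -13*4813 = -62569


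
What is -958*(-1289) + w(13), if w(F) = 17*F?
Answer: 1235083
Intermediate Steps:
-958*(-1289) + w(13) = -958*(-1289) + 17*13 = 1234862 + 221 = 1235083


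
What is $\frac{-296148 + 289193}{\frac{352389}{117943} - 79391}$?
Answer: $\frac{820293565}{9363260324} \approx 0.087608$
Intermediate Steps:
$\frac{-296148 + 289193}{\frac{352389}{117943} - 79391} = - \frac{6955}{352389 \cdot \frac{1}{117943} - 79391} = - \frac{6955}{\frac{352389}{117943} - 79391} = - \frac{6955}{- \frac{9363260324}{117943}} = \left(-6955\right) \left(- \frac{117943}{9363260324}\right) = \frac{820293565}{9363260324}$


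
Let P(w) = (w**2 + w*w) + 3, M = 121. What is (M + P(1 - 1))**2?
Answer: 15376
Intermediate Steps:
P(w) = 3 + 2*w**2 (P(w) = (w**2 + w**2) + 3 = 2*w**2 + 3 = 3 + 2*w**2)
(M + P(1 - 1))**2 = (121 + (3 + 2*(1 - 1)**2))**2 = (121 + (3 + 2*0**2))**2 = (121 + (3 + 2*0))**2 = (121 + (3 + 0))**2 = (121 + 3)**2 = 124**2 = 15376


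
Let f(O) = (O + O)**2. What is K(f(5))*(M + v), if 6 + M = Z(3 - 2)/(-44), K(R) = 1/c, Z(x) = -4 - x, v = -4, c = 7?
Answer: -435/308 ≈ -1.4123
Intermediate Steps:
f(O) = 4*O**2 (f(O) = (2*O)**2 = 4*O**2)
K(R) = 1/7
M = -259/44 (M = -6 + (-4 - (3 - 2))/(-44) = -6 + (-4 - 1*1)*(-1/44) = -6 + (-4 - 1)*(-1/44) = -6 - 5*(-1/44) = -6 + 5/44 = -259/44 ≈ -5.8864)
K(f(5))*(M + v) = (-259/44 - 4)/7 = (1/7)*(-435/44) = -435/308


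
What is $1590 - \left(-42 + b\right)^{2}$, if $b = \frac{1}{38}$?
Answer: $- \frac{248065}{1444} \approx -171.79$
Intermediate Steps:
$b = \frac{1}{38} \approx 0.026316$
$1590 - \left(-42 + b\right)^{2} = 1590 - \left(-42 + \frac{1}{38}\right)^{2} = 1590 - \left(- \frac{1595}{38}\right)^{2} = 1590 - \frac{2544025}{1444} = - \frac{248065}{1444}$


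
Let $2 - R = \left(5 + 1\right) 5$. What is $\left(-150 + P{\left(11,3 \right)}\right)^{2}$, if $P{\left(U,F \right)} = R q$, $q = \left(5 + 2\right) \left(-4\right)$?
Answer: $401956$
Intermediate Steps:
$q = -28$ ($q = 7 \left(-4\right) = -28$)
$R = -28$ ($R = 2 - \left(5 + 1\right) 5 = 2 - 6 \cdot 5 = 2 - 30 = -28$)
$P{\left(U,F \right)} = 784$ ($P{\left(U,F \right)} = \left(-28\right) \left(-28\right) = 784$)
$\left(-150 + P{\left(11,3 \right)}\right)^{2} = \left(-150 + 784\right)^{2} = 634^{2} = 401956$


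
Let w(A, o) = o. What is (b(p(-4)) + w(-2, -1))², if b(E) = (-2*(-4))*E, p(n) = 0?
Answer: 1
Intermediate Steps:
b(E) = 8*E
(b(p(-4)) + w(-2, -1))² = (8*0 - 1)² = (0 - 1)² = (-1)² = 1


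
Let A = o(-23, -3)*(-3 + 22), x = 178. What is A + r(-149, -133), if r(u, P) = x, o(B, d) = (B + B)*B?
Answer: 20280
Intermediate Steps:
o(B, d) = 2*B**2 (o(B, d) = (2*B)*B = 2*B**2)
r(u, P) = 178
A = 20102 (A = (2*(-23)**2)*(-3 + 22) = (2*529)*19 = 1058*19 = 20102)
A + r(-149, -133) = 20102 + 178 = 20280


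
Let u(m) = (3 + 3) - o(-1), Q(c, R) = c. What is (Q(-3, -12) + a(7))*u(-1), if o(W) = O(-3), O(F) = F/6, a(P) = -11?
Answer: -91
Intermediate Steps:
O(F) = F/6 (O(F) = F*(1/6) = F/6)
o(W) = -1/2 (o(W) = (1/6)*(-3) = -1/2)
u(m) = 13/2 (u(m) = (3 + 3) - 1*(-1/2) = 6 + 1/2 = 13/2)
(Q(-3, -12) + a(7))*u(-1) = (-3 - 11)*(13/2) = -14*13/2 = -91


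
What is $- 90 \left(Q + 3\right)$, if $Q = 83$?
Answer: $-7740$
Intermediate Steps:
$- 90 \left(Q + 3\right) = - 90 \left(83 + 3\right) = \left(-90\right) 86 = -7740$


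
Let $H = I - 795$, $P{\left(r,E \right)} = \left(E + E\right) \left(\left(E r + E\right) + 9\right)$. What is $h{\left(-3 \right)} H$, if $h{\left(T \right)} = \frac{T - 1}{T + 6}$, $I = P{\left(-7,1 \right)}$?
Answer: $1052$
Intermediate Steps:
$P{\left(r,E \right)} = 2 E \left(9 + E + E r\right)$ ($P{\left(r,E \right)} = 2 E \left(\left(E + E r\right) + 9\right) = 2 E \left(9 + E + E r\right)$)
$I = 6$ ($I = 2 \cdot 1 \left(9 + 1 + 1 \left(-7\right)\right) = 2 \cdot 1 \left(9 + 1 - 7\right) = 2 \cdot 1 \cdot 3 = 6$)
$h{\left(T \right)} = \frac{-1 + T}{6 + T}$
$H = -789$ ($H = 6 - 795 = -789$)
$h{\left(-3 \right)} H = \frac{-1 - 3}{6 - 3} \left(-789\right) = \frac{1}{3} \left(-4\right) \left(-789\right) = \left(- \frac{4}{3}\right) \left(-789\right) = 1052$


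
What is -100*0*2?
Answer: 0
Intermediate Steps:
-100*0*2 = -20*0*2 = 0*2 = 0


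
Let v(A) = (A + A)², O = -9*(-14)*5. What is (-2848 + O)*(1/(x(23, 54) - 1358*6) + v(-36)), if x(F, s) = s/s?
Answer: -93675116246/8147 ≈ -1.1498e+7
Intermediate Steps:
x(F, s) = 1
O = 630 (O = 126*5 = 630)
v(A) = 4*A² (v(A) = (2*A)² = 4*A²)
(-2848 + O)*(1/(x(23, 54) - 1358*6) + v(-36)) = (-2848 + 630)*(1/(1 - 1358*6) + 4*(-36)²) = -2218*(1/(1 - 8148) + 4*1296) = -2218*(1/(-8147) + 5184) = -2218*(-1/8147 + 5184) = -2218*42234047/8147 = -93675116246/8147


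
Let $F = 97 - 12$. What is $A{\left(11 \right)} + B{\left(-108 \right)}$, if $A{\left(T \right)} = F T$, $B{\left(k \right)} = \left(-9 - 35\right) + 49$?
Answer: $940$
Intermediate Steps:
$B{\left(k \right)} = 5$ ($B{\left(k \right)} = -44 + 49 = 5$)
$F = 85$
$A{\left(T \right)} = 85 T$
$A{\left(11 \right)} + B{\left(-108 \right)} = 85 \cdot 11 + 5 = 935 + 5 = 940$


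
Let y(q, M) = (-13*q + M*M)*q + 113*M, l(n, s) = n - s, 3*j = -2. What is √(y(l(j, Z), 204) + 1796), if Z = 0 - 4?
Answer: 2*√367703/3 ≈ 404.26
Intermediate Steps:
j = -⅔ (j = (⅓)*(-2) = -⅔ ≈ -0.66667)
Z = -4
y(q, M) = 113*M + q*(M² - 13*q) (y(q, M) = (-13*q + M²)*q + 113*M = (M² - 13*q)*q + 113*M = q*(M² - 13*q) + 113*M = 113*M + q*(M² - 13*q))
√(y(l(j, Z), 204) + 1796) = √((-13*(-⅔ - 1*(-4))² + 113*204 + (-⅔ - 1*(-4))*204²) + 1796) = √((-13*(-⅔ + 4)² + 23052 + (-⅔ + 4)*41616) + 1796) = √((-13*(10/3)² + 23052 + (10/3)*41616) + 1796) = √((-13*100/9 + 23052 + 138720) + 1796) = √((-1300/9 + 23052 + 138720) + 1796) = √(1454648/9 + 1796) = √(1470812/9) = 2*√367703/3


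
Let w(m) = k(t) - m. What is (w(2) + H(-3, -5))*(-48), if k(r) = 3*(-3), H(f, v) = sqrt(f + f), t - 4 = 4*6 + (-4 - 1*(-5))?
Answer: 528 - 48*I*sqrt(6) ≈ 528.0 - 117.58*I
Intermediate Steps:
t = 29 (t = 4 + (4*6 + (-4 - 1*(-5))) = 4 + (24 + (-4 + 5)) = 4 + (24 + 1) = 4 + 25 = 29)
H(f, v) = sqrt(2)*sqrt(f) (H(f, v) = sqrt(2*f) = sqrt(2)*sqrt(f))
k(r) = -9
w(m) = -9 - m
(w(2) + H(-3, -5))*(-48) = ((-9 - 1*2) + sqrt(2)*sqrt(-3))*(-48) = ((-9 - 2) + sqrt(2)*(I*sqrt(3)))*(-48) = (-11 + I*sqrt(6))*(-48) = 528 - 48*I*sqrt(6)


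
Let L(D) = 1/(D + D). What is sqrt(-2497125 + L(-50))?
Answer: I*sqrt(249712501)/10 ≈ 1580.2*I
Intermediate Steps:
L(D) = 1/(2*D)
sqrt(-2497125 + L(-50)) = sqrt(-2497125 + (1/2)/(-50)) = sqrt(-2497125 + (1/2)*(-1/50)) = sqrt(-2497125 - 1/100) = sqrt(-249712501/100) = I*sqrt(249712501)/10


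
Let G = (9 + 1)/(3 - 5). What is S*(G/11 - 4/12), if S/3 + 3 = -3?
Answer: 156/11 ≈ 14.182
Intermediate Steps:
G = -5 (G = 10/(-2) = 10*(-½) = -5)
S = -18 (S = -9 + 3*(-3) = -9 - 9 = -18)
S*(G/11 - 4/12) = -18*(-5/11 - 4/12) = -18*(-5*1/11 - 4*1/12) = -18*(-5/11 - ⅓) = -18*(-26/33) = 156/11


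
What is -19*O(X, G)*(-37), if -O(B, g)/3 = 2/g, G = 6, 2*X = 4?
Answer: -703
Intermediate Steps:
X = 2 (X = (½)*4 = 2)
O(B, g) = -6/g
-19*O(X, G)*(-37) = -(-114)/6*(-37) = -19*(-1)*(-37) = 19*(-37) = -703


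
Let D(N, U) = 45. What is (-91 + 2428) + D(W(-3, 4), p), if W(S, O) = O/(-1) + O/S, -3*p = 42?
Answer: 2382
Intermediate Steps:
p = -14 (p = -⅓*42 = -14)
W(S, O) = -O + O/S (W(S, O) = O*(-1) + O/S = -O + O/S)
(-91 + 2428) + D(W(-3, 4), p) = (-91 + 2428) + 45 = 2337 + 45 = 2382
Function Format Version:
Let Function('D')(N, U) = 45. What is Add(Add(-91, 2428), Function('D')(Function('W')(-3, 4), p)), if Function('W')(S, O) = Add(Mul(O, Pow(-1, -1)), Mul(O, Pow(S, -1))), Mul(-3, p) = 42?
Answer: 2382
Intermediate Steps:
p = -14 (p = Mul(Rational(-1, 3), 42) = -14)
Function('W')(S, O) = Add(Mul(-1, O), Mul(O, Pow(S, -1))) (Function('W')(S, O) = Add(Mul(O, -1), Mul(O, Pow(S, -1))) = Add(Mul(-1, O), Mul(O, Pow(S, -1))))
Add(Add(-91, 2428), Function('D')(Function('W')(-3, 4), p)) = Add(Add(-91, 2428), 45) = Add(2337, 45) = 2382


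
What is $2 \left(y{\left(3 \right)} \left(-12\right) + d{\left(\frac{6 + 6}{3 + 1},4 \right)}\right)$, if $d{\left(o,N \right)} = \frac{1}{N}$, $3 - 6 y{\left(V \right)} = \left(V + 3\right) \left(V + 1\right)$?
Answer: $\frac{169}{2} \approx 84.5$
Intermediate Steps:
$y{\left(V \right)} = \frac{1}{2} - \frac{\left(1 + V\right) \left(3 + V\right)}{6}$ ($y{\left(V \right)} = \frac{1}{2} - \frac{\left(V + 3\right) \left(V + 1\right)}{6} = \frac{1}{2} - \frac{\left(3 + V\right) \left(1 + V\right)}{6} = \frac{1}{2} - \frac{\left(1 + V\right) \left(3 + V\right)}{6}$)
$2 \left(y{\left(3 \right)} \left(-12\right) + d{\left(\frac{6 + 6}{3 + 1},4 \right)}\right) = 2 \left(\left(- \frac{1}{6}\right) 3 \left(4 + 3\right) \left(-12\right) + \frac{1}{4}\right) = 2 \left(\left(- \frac{1}{6}\right) 3 \cdot 7 \left(-12\right) + \frac{1}{4}\right) = 2 \left(\left(- \frac{7}{2}\right) \left(-12\right) + \frac{1}{4}\right) = 2 \left(42 + \frac{1}{4}\right) = 2 \cdot \frac{169}{4} = \frac{169}{2}$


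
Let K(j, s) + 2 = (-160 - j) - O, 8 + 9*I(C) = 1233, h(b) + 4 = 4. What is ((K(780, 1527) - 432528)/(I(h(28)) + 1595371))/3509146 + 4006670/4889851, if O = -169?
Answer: 201895307230217581121/246398646057582880744 ≈ 0.81938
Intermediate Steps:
h(b) = 0 (h(b) = -4 + 4 = 0)
I(C) = 1225/9 (I(C) = -8/9 + (1/9)*1233 = -8/9 + 137 = 1225/9)
K(j, s) = 7 - j (K(j, s) = -2 + ((-160 - j) - 1*(-169)) = -2 + ((-160 - j) + 169) = -2 + (9 - j) = 7 - j)
((K(780, 1527) - 432528)/(I(h(28)) + 1595371))/3509146 + 4006670/4889851 = (((7 - 1*780) - 432528)/(1225/9 + 1595371))/3509146 + 4006670/4889851 = (((7 - 780) - 432528)/(14359564/9))*(1/3509146) + 4006670*(1/4889851) = ((-773 - 432528)*(9/14359564))*(1/3509146) + 4006670/4889851 = -433301*9/14359564*(1/3509146) + 4006670/4889851 = -3899709/14359564*1/3509146 + 4006670/4889851 = -3899709/50389806572344 + 4006670/4889851 = 201895307230217581121/246398646057582880744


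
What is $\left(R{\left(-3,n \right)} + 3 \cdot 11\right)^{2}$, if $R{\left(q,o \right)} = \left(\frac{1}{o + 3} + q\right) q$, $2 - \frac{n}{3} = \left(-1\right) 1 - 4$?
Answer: $\frac{112225}{64} \approx 1753.5$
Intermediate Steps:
$n = 21$ ($n = 6 - 3 \left(\left(-1\right) 1 - 4\right) = 6 - 3 \left(-1 - 4\right) = 6 - -15 = 6 + 15 = 21$)
$R{\left(q,o \right)} = q \left(q + \frac{1}{3 + o}\right)$ ($R{\left(q,o \right)} = \left(\frac{1}{3 + o} + q\right) q = \left(q + \frac{1}{3 + o}\right) q = q \left(q + \frac{1}{3 + o}\right)$)
$\left(R{\left(-3,n \right)} + 3 \cdot 11\right)^{2} = \left(- \frac{3 \left(1 + 3 \left(-3\right) + 21 \left(-3\right)\right)}{3 + 21} + 3 \cdot 11\right)^{2} = \left(- \frac{3 \left(1 - 9 - 63\right)}{24} + 33\right)^{2} = \left(\left(-3\right) \frac{1}{24} \left(-71\right) + 33\right)^{2} = \left(\frac{71}{8} + 33\right)^{2} = \left(\frac{335}{8}\right)^{2} = \frac{112225}{64}$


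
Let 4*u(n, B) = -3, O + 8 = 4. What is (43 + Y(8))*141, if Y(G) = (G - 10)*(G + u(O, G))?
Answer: 8037/2 ≈ 4018.5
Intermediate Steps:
O = -4 (O = -8 + 4 = -4)
u(n, B) = -3/4 (u(n, B) = (1/4)*(-3) = -3/4)
Y(G) = (-10 + G)*(-3/4 + G) (Y(G) = (G - 10)*(G - 3/4) = (-10 + G)*(-3/4 + G))
(43 + Y(8))*141 = (43 + (15/2 + 8**2 - 43/4*8))*141 = (43 + (15/2 + 64 - 86))*141 = (43 - 29/2)*141 = (57/2)*141 = 8037/2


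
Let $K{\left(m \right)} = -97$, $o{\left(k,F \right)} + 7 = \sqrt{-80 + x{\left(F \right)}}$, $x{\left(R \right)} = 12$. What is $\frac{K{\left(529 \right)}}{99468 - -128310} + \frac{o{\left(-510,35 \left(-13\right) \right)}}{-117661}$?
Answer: $- \frac{9818671}{26800587258} - \frac{2 i \sqrt{17}}{117661} \approx -0.00036636 - 7.0084 \cdot 10^{-5} i$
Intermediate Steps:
$o{\left(k,F \right)} = -7 + 2 i \sqrt{17}$ ($o{\left(k,F \right)} = -7 + \sqrt{-80 + 12} = -7 + \sqrt{-68} = -7 + 2 i \sqrt{17}$)
$\frac{K{\left(529 \right)}}{99468 - -128310} + \frac{o{\left(-510,35 \left(-13\right) \right)}}{-117661} = - \frac{97}{99468 - -128310} + \frac{-7 + 2 i \sqrt{17}}{-117661} = - \frac{97}{99468 + 128310} + \left(-7 + 2 i \sqrt{17}\right) \left(- \frac{1}{117661}\right) = - \frac{97}{227778} + \left(\frac{7}{117661} - \frac{2 i \sqrt{17}}{117661}\right) = - \frac{9818671}{26800587258} - \frac{2 i \sqrt{17}}{117661}$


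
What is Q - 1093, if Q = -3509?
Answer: -4602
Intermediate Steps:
Q - 1093 = -3509 - 1093 = -4602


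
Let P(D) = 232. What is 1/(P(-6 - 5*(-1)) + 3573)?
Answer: 1/3805 ≈ 0.00026281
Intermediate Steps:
1/(P(-6 - 5*(-1)) + 3573) = 1/(232 + 3573) = 1/3805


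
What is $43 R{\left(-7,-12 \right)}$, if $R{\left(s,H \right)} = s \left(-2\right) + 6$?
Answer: $860$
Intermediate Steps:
$R{\left(s,H \right)} = 6 - 2 s$ ($R{\left(s,H \right)} = - 2 s + 6 = 6 - 2 s$)
$43 R{\left(-7,-12 \right)} = 43 \left(6 - -14\right) = 43 \left(6 + 14\right) = 43 \cdot 20 = 860$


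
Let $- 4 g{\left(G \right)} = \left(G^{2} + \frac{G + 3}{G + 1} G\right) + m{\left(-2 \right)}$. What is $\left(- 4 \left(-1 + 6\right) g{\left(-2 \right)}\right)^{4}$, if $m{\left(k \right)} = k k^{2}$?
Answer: $10000$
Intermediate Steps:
$m{\left(k \right)} = k^{3}$
$g{\left(G \right)} = 2 - \frac{G^{2}}{4} - \frac{G \left(3 + G\right)}{4 \left(1 + G\right)}$ ($g{\left(G \right)} = - \frac{\left(G^{2} + \frac{G + 3}{G + 1} G\right) + \left(-2\right)^{3}}{4} = - \frac{\left(G^{2} + \frac{3 + G}{1 + G} G\right) - 8}{4} = - \frac{\left(G^{2} + \frac{G \left(3 + G\right)}{1 + G}\right) - 8}{4} = - \frac{-8 + G^{2} + \frac{G \left(3 + G\right)}{1 + G}}{4} = 2 - \frac{G^{2}}{4} - \frac{G \left(3 + G\right)}{4 \left(1 + G\right)}$)
$\left(- 4 \left(-1 + 6\right) g{\left(-2 \right)}\right)^{4} = \left(- 4 \left(-1 + 6\right) \frac{8 - \left(-2\right)^{3} - 2 \left(-2\right)^{2} + 5 \left(-2\right)}{4 \left(1 - 2\right)}\right)^{4} = \left(\left(-4\right) 5 \frac{8 - -8 - 8 - 10}{4 \left(-1\right)}\right)^{4} = \left(- 20 \cdot \frac{1}{4} \left(-1\right) \left(8 + 8 - 8 - 10\right)\right)^{4} = \left(- 20 \cdot \frac{1}{4} \left(-1\right) \left(-2\right)\right)^{4} = \left(\left(-20\right) \frac{1}{2}\right)^{4} = \left(-10\right)^{4} = 10000$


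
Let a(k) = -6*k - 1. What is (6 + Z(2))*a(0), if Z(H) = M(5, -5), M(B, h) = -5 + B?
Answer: -6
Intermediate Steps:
Z(H) = 0 (Z(H) = -5 + 5 = 0)
a(k) = -1 - 6*k
(6 + Z(2))*a(0) = (6 + 0)*(-1 - 6*0) = 6*(-1 + 0) = 6*(-1) = -6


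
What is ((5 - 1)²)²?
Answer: 256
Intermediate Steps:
((5 - 1)²)² = (4²)² = 16² = 256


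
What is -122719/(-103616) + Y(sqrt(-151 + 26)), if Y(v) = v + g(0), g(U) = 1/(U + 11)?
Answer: 1453525/1139776 + 5*I*sqrt(5) ≈ 1.2753 + 11.18*I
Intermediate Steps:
g(U) = 1/(11 + U)
Y(v) = 1/11 + v (Y(v) = v + 1/(11 + 0) = v + 1/11 = 1/11 + v)
-122719/(-103616) + Y(sqrt(-151 + 26)) = -122719/(-103616) + (1/11 + sqrt(-151 + 26)) = -122719*(-1/103616) + (1/11 + sqrt(-125)) = 122719/103616 + (1/11 + 5*I*sqrt(5)) = 1453525/1139776 + 5*I*sqrt(5)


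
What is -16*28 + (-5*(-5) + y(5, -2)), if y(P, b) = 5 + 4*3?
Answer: -406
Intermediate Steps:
y(P, b) = 17 (y(P, b) = 5 + 12 = 17)
-16*28 + (-5*(-5) + y(5, -2)) = -16*28 + (-5*(-5) + 17) = -448 + (25 + 17) = -448 + 42 = -406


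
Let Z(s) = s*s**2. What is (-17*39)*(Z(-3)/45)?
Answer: 1989/5 ≈ 397.80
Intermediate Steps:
Z(s) = s**3
(-17*39)*(Z(-3)/45) = (-17*39)*((-3)**3/45) = -(-17901)/45 = -663*(-3/5) = 1989/5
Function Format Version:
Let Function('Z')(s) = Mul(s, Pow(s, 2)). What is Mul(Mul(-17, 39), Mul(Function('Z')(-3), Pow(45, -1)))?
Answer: Rational(1989, 5) ≈ 397.80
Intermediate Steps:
Function('Z')(s) = Pow(s, 3)
Mul(Mul(-17, 39), Mul(Function('Z')(-3), Pow(45, -1))) = Mul(Mul(-17, 39), Mul(Pow(-3, 3), Pow(45, -1))) = Mul(-663, Mul(-27, Rational(1, 45))) = Mul(-663, Rational(-3, 5)) = Rational(1989, 5)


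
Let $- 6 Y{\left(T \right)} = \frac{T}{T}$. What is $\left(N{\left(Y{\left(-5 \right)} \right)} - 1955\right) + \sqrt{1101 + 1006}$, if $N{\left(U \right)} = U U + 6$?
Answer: $- \frac{70163}{36} + 7 \sqrt{43} \approx -1903.1$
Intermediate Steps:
$Y{\left(T \right)} = - \frac{1}{6}$ ($Y{\left(T \right)} = - \frac{T \frac{1}{T}}{6} = \left(- \frac{1}{6}\right) 1 = - \frac{1}{6}$)
$N{\left(U \right)} = 6 + U^{2}$ ($N{\left(U \right)} = U^{2} + 6 = 6 + U^{2}$)
$\left(N{\left(Y{\left(-5 \right)} \right)} - 1955\right) + \sqrt{1101 + 1006} = \left(\left(6 + \left(- \frac{1}{6}\right)^{2}\right) - 1955\right) + \sqrt{1101 + 1006} = \left(\left(6 + \frac{1}{36}\right) - 1955\right) + \sqrt{2107} = \left(\frac{217}{36} - 1955\right) + 7 \sqrt{43} = - \frac{70163}{36} + 7 \sqrt{43}$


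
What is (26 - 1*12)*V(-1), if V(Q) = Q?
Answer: -14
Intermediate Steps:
(26 - 1*12)*V(-1) = (26 - 1*12)*(-1) = (26 - 12)*(-1) = 14*(-1) = -14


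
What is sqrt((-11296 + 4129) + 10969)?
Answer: sqrt(3802) ≈ 61.660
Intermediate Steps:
sqrt((-11296 + 4129) + 10969) = sqrt(-7167 + 10969) = sqrt(3802)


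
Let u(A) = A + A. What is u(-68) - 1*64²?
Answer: -4232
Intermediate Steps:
u(A) = 2*A
u(-68) - 1*64² = 2*(-68) - 1*64² = -136 - 1*4096 = -136 - 4096 = -4232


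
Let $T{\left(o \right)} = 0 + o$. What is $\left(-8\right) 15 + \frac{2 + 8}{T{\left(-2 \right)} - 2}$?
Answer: $- \frac{245}{2} \approx -122.5$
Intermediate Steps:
$T{\left(o \right)} = o$
$\left(-8\right) 15 + \frac{2 + 8}{T{\left(-2 \right)} - 2} = \left(-8\right) 15 + \frac{2 + 8}{-2 - 2} = -120 + \frac{10}{-4} = -120 + 10 \left(- \frac{1}{4}\right) = -120 - \frac{5}{2} = - \frac{245}{2}$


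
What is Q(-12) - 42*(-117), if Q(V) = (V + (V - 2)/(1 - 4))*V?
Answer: 5002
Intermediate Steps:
Q(V) = V*(⅔ + 2*V/3) (Q(V) = (V + (-2 + V)/(-3))*V = (V + (-2 + V)*(-⅓))*V = (V + (⅔ - V/3))*V = (⅔ + 2*V/3)*V = V*(⅔ + 2*V/3))
Q(-12) - 42*(-117) = (⅔)*(-12)*(1 - 12) - 42*(-117) = (⅔)*(-12)*(-11) + 4914 = 88 + 4914 = 5002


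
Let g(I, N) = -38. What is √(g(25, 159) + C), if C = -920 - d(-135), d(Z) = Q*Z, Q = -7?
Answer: I*√1903 ≈ 43.623*I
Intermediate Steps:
d(Z) = -7*Z
C = -1865 (C = -920 - (-7)*(-135) = -920 - 1*945 = -920 - 945 = -1865)
√(g(25, 159) + C) = √(-38 - 1865) = √(-1903) = I*√1903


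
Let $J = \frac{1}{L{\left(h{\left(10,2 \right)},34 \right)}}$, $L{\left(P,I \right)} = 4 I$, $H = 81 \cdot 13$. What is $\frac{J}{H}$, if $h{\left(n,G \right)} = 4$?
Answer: $\frac{1}{143208} \approx 6.9829 \cdot 10^{-6}$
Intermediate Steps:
$H = 1053$
$J = \frac{1}{136}$ ($J = \frac{1}{4 \cdot 34} = \frac{1}{136} \approx 0.0073529$)
$\frac{J}{H} = \frac{1}{136 \cdot 1053} = \frac{1}{136} \cdot \frac{1}{1053} = \frac{1}{143208}$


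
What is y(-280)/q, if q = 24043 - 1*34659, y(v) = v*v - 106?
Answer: -39147/5308 ≈ -7.3751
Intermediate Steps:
y(v) = -106 + v² (y(v) = v² - 106 = -106 + v²)
q = -10616 (q = 24043 - 34659 = -10616)
y(-280)/q = (-106 + (-280)²)/(-10616) = (-106 + 78400)*(-1/10616) = 78294*(-1/10616) = -39147/5308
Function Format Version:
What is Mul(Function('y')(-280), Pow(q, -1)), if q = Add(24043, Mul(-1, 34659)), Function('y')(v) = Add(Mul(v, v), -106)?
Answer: Rational(-39147, 5308) ≈ -7.3751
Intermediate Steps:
Function('y')(v) = Add(-106, Pow(v, 2)) (Function('y')(v) = Add(Pow(v, 2), -106) = Add(-106, Pow(v, 2)))
q = -10616 (q = Add(24043, -34659) = -10616)
Mul(Function('y')(-280), Pow(q, -1)) = Mul(Add(-106, Pow(-280, 2)), Pow(-10616, -1)) = Mul(Add(-106, 78400), Rational(-1, 10616)) = Mul(78294, Rational(-1, 10616)) = Rational(-39147, 5308)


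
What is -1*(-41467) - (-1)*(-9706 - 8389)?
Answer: 23372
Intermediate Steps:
-1*(-41467) - (-1)*(-9706 - 8389) = 41467 - (-1)*(-18095) = 41467 - 1*18095 = 41467 - 18095 = 23372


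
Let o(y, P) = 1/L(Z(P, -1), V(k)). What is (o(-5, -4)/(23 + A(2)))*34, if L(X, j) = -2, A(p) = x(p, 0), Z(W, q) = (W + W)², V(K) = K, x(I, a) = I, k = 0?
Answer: -17/25 ≈ -0.68000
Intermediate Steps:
Z(W, q) = 4*W² (Z(W, q) = (2*W)² = 4*W²)
A(p) = p
o(y, P) = -½ (o(y, P) = 1/(-2) = -½)
(o(-5, -4)/(23 + A(2)))*34 = (-½/(23 + 2))*34 = (-½/25)*34 = ((1/25)*(-½))*34 = -1/50*34 = -17/25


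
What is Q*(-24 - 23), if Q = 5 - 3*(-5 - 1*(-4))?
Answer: -376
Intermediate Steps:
Q = 8 (Q = 5 - 3*(-5 + 4) = 5 - 3*(-1) = 5 + 3 = 8)
Q*(-24 - 23) = 8*(-24 - 23) = 8*(-47) = -376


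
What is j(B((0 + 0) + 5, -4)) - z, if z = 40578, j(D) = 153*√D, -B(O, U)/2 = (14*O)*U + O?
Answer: -40578 + 765*√22 ≈ -36990.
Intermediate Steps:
B(O, U) = -2*O - 28*O*U (B(O, U) = -2*((14*O)*U + O) = -2*(14*O*U + O) = -2*(O + 14*O*U) = -2*O - 28*O*U)
j(B((0 + 0) + 5, -4)) - z = 153*√(-2*((0 + 0) + 5)*(1 + 14*(-4))) - 1*40578 = 153*√(-2*(0 + 5)*(1 - 56)) - 40578 = 153*√(-2*5*(-55)) - 40578 = 153*√550 - 40578 = 153*(5*√22) - 40578 = 765*√22 - 40578 = -40578 + 765*√22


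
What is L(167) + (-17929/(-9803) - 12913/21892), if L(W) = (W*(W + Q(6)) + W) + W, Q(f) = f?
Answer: 6272163556629/214607276 ≈ 29226.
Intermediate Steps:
L(W) = 2*W + W*(6 + W) (L(W) = (W*(W + 6) + W) + W = (W*(6 + W) + W) + W = (W + W*(6 + W)) + W = 2*W + W*(6 + W))
L(167) + (-17929/(-9803) - 12913/21892) = 167*(8 + 167) + (-17929/(-9803) - 12913/21892) = 167*175 + (-17929*(-1/9803) - 12913*1/21892) = 29225 + (17929/9803 - 12913/21892) = 29225 + 265915529/214607276 = 6272163556629/214607276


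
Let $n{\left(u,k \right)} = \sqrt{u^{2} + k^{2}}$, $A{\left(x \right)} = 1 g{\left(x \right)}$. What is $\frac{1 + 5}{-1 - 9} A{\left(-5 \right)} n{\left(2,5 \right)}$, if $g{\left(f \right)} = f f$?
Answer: $- 15 \sqrt{29} \approx -80.777$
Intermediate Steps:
$g{\left(f \right)} = f^{2}$
$A{\left(x \right)} = x^{2}$ ($A{\left(x \right)} = 1 x^{2} = x^{2}$)
$n{\left(u,k \right)} = \sqrt{k^{2} + u^{2}}$
$\frac{1 + 5}{-1 - 9} A{\left(-5 \right)} n{\left(2,5 \right)} = \frac{1 + 5}{-1 - 9} \left(-5\right)^{2} \sqrt{5^{2} + 2^{2}} = \frac{6}{-10} \cdot 25 \sqrt{25 + 4} = 6 \left(- \frac{1}{10}\right) 25 \sqrt{29} = \left(- \frac{3}{5}\right) 25 \sqrt{29} = - 15 \sqrt{29}$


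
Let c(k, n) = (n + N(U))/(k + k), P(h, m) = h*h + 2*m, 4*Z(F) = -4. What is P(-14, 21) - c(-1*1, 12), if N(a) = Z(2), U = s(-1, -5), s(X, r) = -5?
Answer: 487/2 ≈ 243.50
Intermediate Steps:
Z(F) = -1 (Z(F) = (1/4)*(-4) = -1)
U = -5
N(a) = -1
P(h, m) = h**2 + 2*m
c(k, n) = (-1 + n)/(2*k) (c(k, n) = (n - 1)/(k + k) = (-1 + n)/((2*k)) = (-1 + n)*(1/(2*k)) = (-1 + n)/(2*k))
P(-14, 21) - c(-1*1, 12) = ((-14)**2 + 2*21) - (-1 + 12)/(2*((-1*1))) = (196 + 42) - 11/(2*(-1)) = 238 - (-1)*11/2 = 238 - 1*(-11/2) = 238 + 11/2 = 487/2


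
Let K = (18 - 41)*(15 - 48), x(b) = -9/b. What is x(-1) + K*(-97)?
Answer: -73614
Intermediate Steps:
K = 759 (K = -23*(-33) = 759)
x(-1) + K*(-97) = -9/(-1) + 759*(-97) = -9*(-1) - 73623 = 9 - 73623 = -73614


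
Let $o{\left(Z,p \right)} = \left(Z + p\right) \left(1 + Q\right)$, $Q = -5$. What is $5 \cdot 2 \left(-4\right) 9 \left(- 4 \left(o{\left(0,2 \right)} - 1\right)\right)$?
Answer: $-12960$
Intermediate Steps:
$o{\left(Z,p \right)} = - 4 Z - 4 p$ ($o{\left(Z,p \right)} = \left(Z + p\right) \left(1 - 5\right) = \left(Z + p\right) \left(-4\right) = - 4 Z - 4 p$)
$5 \cdot 2 \left(-4\right) 9 \left(- 4 \left(o{\left(0,2 \right)} - 1\right)\right) = 5 \cdot 2 \left(-4\right) 9 \left(- 4 \left(\left(\left(-4\right) 0 - 8\right) - 1\right)\right) = 10 \left(-4\right) 9 \left(- 4 \left(\left(0 - 8\right) - 1\right)\right) = \left(-40\right) 9 \left(- 4 \left(-8 - 1\right)\right) = - 360 \left(\left(-4\right) \left(-9\right)\right) = \left(-360\right) 36 = -12960$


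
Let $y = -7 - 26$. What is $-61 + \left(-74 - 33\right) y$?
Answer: $3470$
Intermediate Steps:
$y = -33$ ($y = -7 - 26 = -33$)
$-61 + \left(-74 - 33\right) y = -61 + \left(-74 - 33\right) \left(-33\right) = -61 - -3531 = -61 + 3531 = 3470$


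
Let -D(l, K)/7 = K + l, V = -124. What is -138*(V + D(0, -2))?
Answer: 15180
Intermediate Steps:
D(l, K) = -7*K - 7*l (D(l, K) = -7*(K + l) = -7*K - 7*l)
-138*(V + D(0, -2)) = -138*(-124 + (-7*(-2) - 7*0)) = -138*(-124 + (14 + 0)) = -138*(-124 + 14) = -138*(-110) = 15180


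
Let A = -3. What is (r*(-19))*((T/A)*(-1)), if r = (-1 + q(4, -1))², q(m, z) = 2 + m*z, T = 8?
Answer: -456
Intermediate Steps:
r = 9 (r = (-1 + (2 + 4*(-1)))² = (-1 + (2 - 4))² = (-1 - 2)² = (-3)² = 9)
(r*(-19))*((T/A)*(-1)) = (9*(-19))*((8/(-3))*(-1)) = -171*8*(-⅓)*(-1) = -(-456)*(-1) = -171*8/3 = -456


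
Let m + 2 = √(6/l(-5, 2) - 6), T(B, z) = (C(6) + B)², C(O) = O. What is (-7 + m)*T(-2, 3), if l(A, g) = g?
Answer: -144 + 16*I*√3 ≈ -144.0 + 27.713*I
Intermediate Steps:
T(B, z) = (6 + B)²
m = -2 + I*√3 (m = -2 + √(6/2 - 6) = -2 + √(6*(½) - 6) = -2 + √(3 - 6) = -2 + √(-3) = -2 + I*√3 ≈ -2.0 + 1.732*I)
(-7 + m)*T(-2, 3) = (-7 + (-2 + I*√3))*(6 - 2)² = (-9 + I*√3)*4² = (-9 + I*√3)*16 = -144 + 16*I*√3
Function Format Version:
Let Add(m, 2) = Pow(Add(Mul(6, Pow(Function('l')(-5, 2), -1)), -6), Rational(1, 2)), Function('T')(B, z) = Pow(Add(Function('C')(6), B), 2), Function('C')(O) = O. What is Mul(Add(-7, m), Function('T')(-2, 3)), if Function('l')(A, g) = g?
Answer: Add(-144, Mul(16, I, Pow(3, Rational(1, 2)))) ≈ Add(-144.00, Mul(27.713, I))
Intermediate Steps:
Function('T')(B, z) = Pow(Add(6, B), 2)
m = Add(-2, Mul(I, Pow(3, Rational(1, 2)))) (m = Add(-2, Pow(Add(Mul(6, Pow(2, -1)), -6), Rational(1, 2))) = Add(-2, Pow(Add(Mul(6, Rational(1, 2)), -6), Rational(1, 2))) = Add(-2, Pow(Add(3, -6), Rational(1, 2))) = Add(-2, Pow(-3, Rational(1, 2))) = Add(-2, Mul(I, Pow(3, Rational(1, 2)))) ≈ Add(-2.0000, Mul(1.7320, I)))
Mul(Add(-7, m), Function('T')(-2, 3)) = Mul(Add(-7, Add(-2, Mul(I, Pow(3, Rational(1, 2))))), Pow(Add(6, -2), 2)) = Mul(Add(-9, Mul(I, Pow(3, Rational(1, 2)))), Pow(4, 2)) = Mul(Add(-9, Mul(I, Pow(3, Rational(1, 2)))), 16) = Add(-144, Mul(16, I, Pow(3, Rational(1, 2))))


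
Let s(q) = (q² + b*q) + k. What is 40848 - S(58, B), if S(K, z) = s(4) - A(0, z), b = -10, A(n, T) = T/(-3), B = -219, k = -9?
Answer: 40954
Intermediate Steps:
A(n, T) = -T/3 (A(n, T) = T*(-⅓) = -T/3)
s(q) = -9 + q² - 10*q (s(q) = (q² - 10*q) - 9 = -9 + q² - 10*q)
S(K, z) = -33 + z/3 (S(K, z) = (-9 + 4² - 10*4) - (-1)*z/3 = (-9 + 16 - 40) + z/3 = -33 + z/3)
40848 - S(58, B) = 40848 - (-33 + (⅓)*(-219)) = 40848 - (-33 - 73) = 40848 - 1*(-106) = 40848 + 106 = 40954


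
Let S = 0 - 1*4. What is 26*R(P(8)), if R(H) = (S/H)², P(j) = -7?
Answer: 416/49 ≈ 8.4898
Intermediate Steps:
S = -4 (S = 0 - 4 = -4)
R(H) = 16/H² (R(H) = (-4/H)² = 16/H²)
26*R(P(8)) = 26*(16/(-7)²) = 26*(16*(1/49)) = 26*(16/49) = 416/49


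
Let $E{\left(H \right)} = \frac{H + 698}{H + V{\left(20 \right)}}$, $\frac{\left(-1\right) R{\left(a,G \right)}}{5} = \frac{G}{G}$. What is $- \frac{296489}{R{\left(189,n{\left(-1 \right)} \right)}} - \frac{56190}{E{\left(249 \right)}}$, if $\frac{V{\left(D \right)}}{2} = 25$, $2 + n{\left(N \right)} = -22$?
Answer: $\frac{196771033}{4735} \approx 41557.0$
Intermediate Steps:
$n{\left(N \right)} = -24$ ($n{\left(N \right)} = -2 - 22 = -24$)
$R{\left(a,G \right)} = -5$ ($R{\left(a,G \right)} = - 5 \frac{G}{G} = \left(-5\right) 1 = -5$)
$V{\left(D \right)} = 50$ ($V{\left(D \right)} = 2 \cdot 25 = 50$)
$E{\left(H \right)} = \frac{698 + H}{50 + H}$ ($E{\left(H \right)} = \frac{H + 698}{H + 50} = \frac{698 + H}{50 + H}$)
$- \frac{296489}{R{\left(189,n{\left(-1 \right)} \right)}} - \frac{56190}{E{\left(249 \right)}} = - \frac{296489}{-5} - \frac{56190}{\frac{1}{50 + 249} \left(698 + 249\right)} = \left(-296489\right) \left(- \frac{1}{5}\right) - \frac{56190}{\frac{1}{299} \cdot 947} = \frac{296489}{5} - \frac{56190}{\frac{1}{299} \cdot 947} = \frac{296489}{5} - \frac{56190}{\frac{947}{299}} = \frac{296489}{5} - \frac{16800810}{947} = \frac{196771033}{4735}$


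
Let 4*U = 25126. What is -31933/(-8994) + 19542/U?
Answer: 752695775/112991622 ≈ 6.6615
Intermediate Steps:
U = 12563/2 (U = (¼)*25126 = 12563/2 ≈ 6281.5)
-31933/(-8994) + 19542/U = -31933/(-8994) + 19542/(12563/2) = -31933*(-1/8994) + 19542*(2/12563) = 31933/8994 + 39084/12563 = 752695775/112991622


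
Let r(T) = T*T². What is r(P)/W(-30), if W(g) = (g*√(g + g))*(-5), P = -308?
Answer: 7304528*I*√15/1125 ≈ 25147.0*I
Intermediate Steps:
W(g) = -5*√2*g^(3/2) (W(g) = (g*√(2*g))*(-5) = (g*(√2*√g))*(-5) = (√2*g^(3/2))*(-5) = -5*√2*g^(3/2))
r(T) = T³
r(P)/W(-30) = (-308)³/((-5*√2*(-30)^(3/2))) = -29218112*(-I*√15/4500) = -(-7304528)*I*√15/1125 = 7304528*I*√15/1125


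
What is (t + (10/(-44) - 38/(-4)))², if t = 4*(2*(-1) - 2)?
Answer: 5476/121 ≈ 45.256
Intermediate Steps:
t = -16 (t = 4*(-2 - 2) = 4*(-4) = -16)
(t + (10/(-44) - 38/(-4)))² = (-16 + (10/(-44) - 38/(-4)))² = (-16 + (10*(-1/44) - 38*(-¼)))² = (-16 + (-5/22 + 19/2))² = (-16 + 102/11)² = (-74/11)² = 5476/121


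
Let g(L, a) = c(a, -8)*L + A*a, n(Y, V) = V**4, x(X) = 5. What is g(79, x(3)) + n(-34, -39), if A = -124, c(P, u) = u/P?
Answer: 11563473/5 ≈ 2.3127e+6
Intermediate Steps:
g(L, a) = -124*a - 8*L/a (g(L, a) = (-8/a)*L - 124*a = -8*L/a - 124*a = -124*a - 8*L/a)
g(79, x(3)) + n(-34, -39) = (-124*5 - 8*79/5) + (-39)**4 = (-620 - 8*79*1/5) + 2313441 = (-620 - 632/5) + 2313441 = -3732/5 + 2313441 = 11563473/5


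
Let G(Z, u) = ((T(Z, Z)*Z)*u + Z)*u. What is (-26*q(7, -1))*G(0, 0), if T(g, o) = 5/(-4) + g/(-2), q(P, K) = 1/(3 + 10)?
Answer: 0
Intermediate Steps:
q(P, K) = 1/13
T(g, o) = -5/4 - g/2 (T(g, o) = 5*(-¼) + g*(-½) = -5/4 - g/2)
G(Z, u) = u*(Z + Z*u*(-5/4 - Z/2)) (G(Z, u) = (((-5/4 - Z/2)*Z)*u + Z)*u = ((Z*(-5/4 - Z/2))*u + Z)*u = (Z*u*(-5/4 - Z/2) + Z)*u = (Z + Z*u*(-5/4 - Z/2))*u = u*(Z + Z*u*(-5/4 - Z/2)))
(-26*q(7, -1))*G(0, 0) = (-26*1/13)*(-¼*0*0*(-4 + 0*(5 + 2*0))) = -(-1)*0*0*(-4 + 0*(5 + 0))/2 = -(-1)*0*0*(-4 + 0*5)/2 = -(-1)*0*0*(-4 + 0)/2 = -(-1)*0*0*(-4)/2 = -2*0 = 0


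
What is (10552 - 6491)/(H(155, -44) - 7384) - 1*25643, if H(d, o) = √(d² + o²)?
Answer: -107500711593/4192115 - 4061*√25961/54497495 ≈ -25644.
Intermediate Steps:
(10552 - 6491)/(H(155, -44) - 7384) - 1*25643 = (10552 - 6491)/(√(155² + (-44)²) - 7384) - 1*25643 = 4061/(√(24025 + 1936) - 7384) - 25643 = 4061/(√25961 - 7384) - 25643 = 4061/(-7384 + √25961) - 25643 = -25643 + 4061/(-7384 + √25961)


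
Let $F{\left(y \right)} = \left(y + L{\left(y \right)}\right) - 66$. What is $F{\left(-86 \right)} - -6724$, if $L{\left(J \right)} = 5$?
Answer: $6577$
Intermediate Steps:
$F{\left(y \right)} = -61 + y$ ($F{\left(y \right)} = \left(y + 5\right) - 66 = \left(5 + y\right) - 66 = -61 + y$)
$F{\left(-86 \right)} - -6724 = \left(-61 - 86\right) - -6724 = -147 + 6724 = 6577$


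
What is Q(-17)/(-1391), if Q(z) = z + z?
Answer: 34/1391 ≈ 0.024443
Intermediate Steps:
Q(z) = 2*z
Q(-17)/(-1391) = (2*(-17))/(-1391) = -1/1391*(-34) = 34/1391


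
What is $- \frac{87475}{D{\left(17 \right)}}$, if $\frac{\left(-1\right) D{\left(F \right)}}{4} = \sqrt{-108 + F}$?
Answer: $- \frac{87475 i \sqrt{91}}{364} \approx - 2292.5 i$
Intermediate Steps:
$D{\left(F \right)} = - 4 \sqrt{-108 + F}$
$- \frac{87475}{D{\left(17 \right)}} = - \frac{87475}{\left(-4\right) \sqrt{-108 + 17}} = - \frac{87475}{\left(-4\right) \sqrt{-91}} = - \frac{87475}{\left(-4\right) i \sqrt{91}} = - 87475 \frac{i \sqrt{91}}{364} = - \frac{87475 i \sqrt{91}}{364}$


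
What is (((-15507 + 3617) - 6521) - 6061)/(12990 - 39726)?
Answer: 3059/3342 ≈ 0.91532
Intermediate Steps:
(((-15507 + 3617) - 6521) - 6061)/(12990 - 39726) = ((-11890 - 6521) - 6061)/(-26736) = (-18411 - 6061)*(-1/26736) = -24472*(-1/26736) = 3059/3342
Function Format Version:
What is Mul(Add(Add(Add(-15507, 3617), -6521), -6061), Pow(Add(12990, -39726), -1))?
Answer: Rational(3059, 3342) ≈ 0.91532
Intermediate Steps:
Mul(Add(Add(Add(-15507, 3617), -6521), -6061), Pow(Add(12990, -39726), -1)) = Mul(Add(Add(-11890, -6521), -6061), Pow(-26736, -1)) = Mul(Add(-18411, -6061), Rational(-1, 26736)) = Mul(-24472, Rational(-1, 26736)) = Rational(3059, 3342)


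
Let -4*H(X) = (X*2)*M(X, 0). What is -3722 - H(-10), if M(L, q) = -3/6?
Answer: -7439/2 ≈ -3719.5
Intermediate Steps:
M(L, q) = -½ (M(L, q) = -3*⅙ = -½)
H(X) = X/4 (H(X) = -X*2*(-1)/(4*2) = -2*X*(-1)/(4*2) = -(-1)*X/4 = X/4)
-3722 - H(-10) = -3722 - (-10)/4 = -3722 - 1*(-5/2) = -3722 + 5/2 = -7439/2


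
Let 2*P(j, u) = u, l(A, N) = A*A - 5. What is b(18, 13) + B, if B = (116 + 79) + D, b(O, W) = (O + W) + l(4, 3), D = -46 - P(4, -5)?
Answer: 387/2 ≈ 193.50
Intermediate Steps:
l(A, N) = -5 + A² (l(A, N) = A² - 5 = -5 + A²)
P(j, u) = u/2
D = -87/2 (D = -46 - (-5)/2 = -46 - 1*(-5/2) = -46 + 5/2 = -87/2 ≈ -43.500)
b(O, W) = 11 + O + W (b(O, W) = (O + W) + (-5 + 4²) = (O + W) + (-5 + 16) = (O + W) + 11 = 11 + O + W)
B = 303/2 (B = (116 + 79) - 87/2 = 195 - 87/2 = 303/2 ≈ 151.50)
b(18, 13) + B = (11 + 18 + 13) + 303/2 = 42 + 303/2 = 387/2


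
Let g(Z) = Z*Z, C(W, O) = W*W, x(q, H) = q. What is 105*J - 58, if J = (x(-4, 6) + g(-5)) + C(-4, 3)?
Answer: 3827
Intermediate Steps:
C(W, O) = W²
g(Z) = Z²
J = 37 (J = (-4 + (-5)²) + (-4)² = (-4 + 25) + 16 = 21 + 16 = 37)
105*J - 58 = 105*37 - 58 = 3885 - 58 = 3827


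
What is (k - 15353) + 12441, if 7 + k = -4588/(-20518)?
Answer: -29943727/10259 ≈ -2918.8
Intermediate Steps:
k = -69519/10259 (k = -7 - 4588/(-20518) = -7 - 4588*(-1/20518) = -7 + 2294/10259 = -69519/10259 ≈ -6.7764)
(k - 15353) + 12441 = (-69519/10259 - 15353) + 12441 = -157575946/10259 + 12441 = -29943727/10259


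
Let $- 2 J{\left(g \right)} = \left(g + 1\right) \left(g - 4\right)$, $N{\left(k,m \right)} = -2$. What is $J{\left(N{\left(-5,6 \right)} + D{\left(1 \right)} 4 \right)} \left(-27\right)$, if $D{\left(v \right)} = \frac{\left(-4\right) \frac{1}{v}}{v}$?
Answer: $5049$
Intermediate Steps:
$D{\left(v \right)} = - \frac{4}{v^{2}}$
$J{\left(g \right)} = - \frac{\left(1 + g\right) \left(-4 + g\right)}{2}$ ($J{\left(g \right)} = - \frac{\left(g + 1\right) \left(g - 4\right)}{2} = - \frac{\left(1 + g\right) \left(-4 + g\right)}{2}$)
$J{\left(N{\left(-5,6 \right)} + D{\left(1 \right)} 4 \right)} \left(-27\right) = \left(2 - \frac{\left(-2 + - 4 \cdot 1^{-2} \cdot 4\right)^{2}}{2} + \frac{3 \left(-2 + - 4 \cdot 1^{-2} \cdot 4\right)}{2}\right) \left(-27\right) = \left(2 - \frac{\left(-2 + \left(-4\right) 1 \cdot 4\right)^{2}}{2} + \frac{3 \left(-2 + \left(-4\right) 1 \cdot 4\right)}{2}\right) \left(-27\right) = \left(2 - \frac{\left(-2 - 16\right)^{2}}{2} + \frac{3 \left(-2 - 16\right)}{2}\right) \left(-27\right) = \left(2 - \frac{\left(-18\right)^{2}}{2} + \frac{3}{2} \left(-18\right)\right) \left(-27\right) = \left(2 - 162 - 27\right) \left(-27\right) = \left(-187\right) \left(-27\right) = 5049$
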